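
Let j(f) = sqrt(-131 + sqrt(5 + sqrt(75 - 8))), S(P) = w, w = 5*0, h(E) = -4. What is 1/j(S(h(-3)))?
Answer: -I/sqrt(131 - sqrt(5 + sqrt(67))) ≈ -0.088607*I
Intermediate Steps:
w = 0
S(P) = 0
j(f) = sqrt(-131 + sqrt(5 + sqrt(67)))
1/j(S(h(-3))) = 1/(sqrt(-131 + sqrt(5 + sqrt(67)))) = 1/sqrt(-131 + sqrt(5 + sqrt(67)))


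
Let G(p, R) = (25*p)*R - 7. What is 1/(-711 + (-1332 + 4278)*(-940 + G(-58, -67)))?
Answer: 1/283413327 ≈ 3.5284e-9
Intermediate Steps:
G(p, R) = -7 + 25*R*p (G(p, R) = 25*R*p - 7 = -7 + 25*R*p)
1/(-711 + (-1332 + 4278)*(-940 + G(-58, -67))) = 1/(-711 + (-1332 + 4278)*(-940 + (-7 + 25*(-67)*(-58)))) = 1/(-711 + 2946*(-940 + (-7 + 97150))) = 1/(-711 + 2946*(-940 + 97143)) = 1/(-711 + 2946*96203) = 1/(-711 + 283414038) = 1/283413327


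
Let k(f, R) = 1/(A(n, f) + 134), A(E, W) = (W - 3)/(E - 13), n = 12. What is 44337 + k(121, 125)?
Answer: 709393/16 ≈ 44337.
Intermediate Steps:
A(E, W) = (-3 + W)/(-13 + E)
k(f, R) = 1/(137 - f) (k(f, R) = 1/((-3 + f)/(-13 + 12) + 134) = 1/((-3 + f)/(-1) + 134) = 1/(-(-3 + f) + 134) = 1/((3 - f) + 134) = 1/(137 - f))
44337 + k(121, 125) = 44337 + 1/(137 - 1*121) = 44337 + 1/(137 - 121) = 44337 + 1/16 = 709393/16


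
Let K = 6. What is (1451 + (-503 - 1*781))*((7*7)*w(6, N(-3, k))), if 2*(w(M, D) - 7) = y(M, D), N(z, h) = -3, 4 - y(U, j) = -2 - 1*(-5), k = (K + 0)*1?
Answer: 122745/2 ≈ 61373.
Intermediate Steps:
k = 6 (k = (6 + 0)*1 = 6*1 = 6)
y(U, j) = 1 (y(U, j) = 4 - (-2 - 1*(-5)) = 4 - (-2 + 5) = 4 - 1*3 = 4 - 3 = 1)
w(M, D) = 15/2 (w(M, D) = 7 + (1/2)*1 = 7 + 1/2 = 15/2)
(1451 + (-503 - 1*781))*((7*7)*w(6, N(-3, k))) = (1451 + (-503 - 1*781))*((7*7)*(15/2)) = (1451 + (-503 - 781))*(49*(15/2)) = (1451 - 1284)*(735/2) = 167*(735/2) = 122745/2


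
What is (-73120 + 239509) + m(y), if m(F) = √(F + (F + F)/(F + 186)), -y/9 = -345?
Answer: 166389 + 3*√415428415/1097 ≈ 1.6644e+5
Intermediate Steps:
y = 3105 (y = -9*(-345) = 3105)
m(F) = √(F + 2*F/(186 + F)) (m(F) = √(F + (2*F)/(186 + F)) = √(F + 2*F/(186 + F)))
(-73120 + 239509) + m(y) = (-73120 + 239509) + √(3105*(188 + 3105)/(186 + 3105)) = 166389 + √(3105*3293/3291) = 166389 + √(3105*(1/3291)*3293) = 166389 + √(3408255/1097) = 166389 + 3*√415428415/1097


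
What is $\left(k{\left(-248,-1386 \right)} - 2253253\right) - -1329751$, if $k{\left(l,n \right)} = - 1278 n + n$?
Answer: $846420$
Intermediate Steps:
$k{\left(l,n \right)} = - 1277 n$
$\left(k{\left(-248,-1386 \right)} - 2253253\right) - -1329751 = \left(\left(-1277\right) \left(-1386\right) - 2253253\right) - -1329751 = \left(1769922 - 2253253\right) + 1329751 = -483331 + 1329751 = 846420$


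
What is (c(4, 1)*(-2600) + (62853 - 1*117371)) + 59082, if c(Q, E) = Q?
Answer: -5836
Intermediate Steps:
(c(4, 1)*(-2600) + (62853 - 1*117371)) + 59082 = (4*(-2600) + (62853 - 1*117371)) + 59082 = (-10400 + (62853 - 117371)) + 59082 = (-10400 - 54518) + 59082 = -64918 + 59082 = -5836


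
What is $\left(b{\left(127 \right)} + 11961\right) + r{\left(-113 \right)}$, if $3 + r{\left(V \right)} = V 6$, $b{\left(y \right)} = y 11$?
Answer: $12677$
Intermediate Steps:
$b{\left(y \right)} = 11 y$
$r{\left(V \right)} = -3 + 6 V$ ($r{\left(V \right)} = -3 + V 6 = -3 + 6 V$)
$\left(b{\left(127 \right)} + 11961\right) + r{\left(-113 \right)} = \left(11 \cdot 127 + 11961\right) + \left(-3 + 6 \left(-113\right)\right) = \left(1397 + 11961\right) - 681 = 13358 - 681 = 12677$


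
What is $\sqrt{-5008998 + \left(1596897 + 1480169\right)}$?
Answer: $2 i \sqrt{482983} \approx 1389.9 i$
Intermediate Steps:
$\sqrt{-5008998 + \left(1596897 + 1480169\right)} = \sqrt{-5008998 + 3077066} = \sqrt{-1931932} = 2 i \sqrt{482983}$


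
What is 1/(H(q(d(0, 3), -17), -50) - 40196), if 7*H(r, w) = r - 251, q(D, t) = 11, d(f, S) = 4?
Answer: -7/281612 ≈ -2.4857e-5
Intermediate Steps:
H(r, w) = -251/7 + r/7 (H(r, w) = (r - 251)/7 = (-251 + r)/7 = -251/7 + r/7)
1/(H(q(d(0, 3), -17), -50) - 40196) = 1/((-251/7 + (1/7)*11) - 40196) = 1/((-251/7 + 11/7) - 40196) = 1/(-240/7 - 40196) = 1/(-281612/7) = -7/281612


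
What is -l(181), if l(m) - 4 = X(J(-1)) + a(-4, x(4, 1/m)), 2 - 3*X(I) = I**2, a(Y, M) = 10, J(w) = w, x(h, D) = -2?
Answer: -43/3 ≈ -14.333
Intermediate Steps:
X(I) = 2/3 - I**2/3
l(m) = 43/3 (l(m) = 4 + ((2/3 - 1/3*(-1)**2) + 10) = 4 + ((2/3 - 1/3*1) + 10) = 4 + ((2/3 - 1/3) + 10) = 4 + (1/3 + 10) = 4 + 31/3 = 43/3)
-l(181) = -1*43/3 = -43/3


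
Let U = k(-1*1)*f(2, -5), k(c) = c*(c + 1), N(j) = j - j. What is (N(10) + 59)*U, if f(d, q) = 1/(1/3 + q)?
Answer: 0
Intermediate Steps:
f(d, q) = 1/(⅓ + q)
N(j) = 0
k(c) = c*(1 + c)
U = 0 (U = ((-1*1)*(1 - 1*1))*(3/(1 + 3*(-5))) = (-(1 - 1))*(3/(1 - 15)) = (-1*0)*(3/(-14)) = 0*(3*(-1/14)) = 0*(-3/14) = 0)
(N(10) + 59)*U = (0 + 59)*0 = 59*0 = 0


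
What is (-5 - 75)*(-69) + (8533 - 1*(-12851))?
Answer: 26904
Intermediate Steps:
(-5 - 75)*(-69) + (8533 - 1*(-12851)) = -80*(-69) + (8533 + 12851) = 5520 + 21384 = 26904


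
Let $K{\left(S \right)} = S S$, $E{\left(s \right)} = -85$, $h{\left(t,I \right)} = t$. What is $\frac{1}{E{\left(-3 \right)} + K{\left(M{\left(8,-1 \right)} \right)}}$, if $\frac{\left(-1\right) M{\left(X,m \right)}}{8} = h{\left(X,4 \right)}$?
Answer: $\frac{1}{4011} \approx 0.00024931$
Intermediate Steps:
$M{\left(X,m \right)} = - 8 X$
$K{\left(S \right)} = S^{2}$
$\frac{1}{E{\left(-3 \right)} + K{\left(M{\left(8,-1 \right)} \right)}} = \frac{1}{-85 + \left(\left(-8\right) 8\right)^{2}} = \frac{1}{-85 + \left(-64\right)^{2}} = \frac{1}{-85 + 4096} = \frac{1}{4011}$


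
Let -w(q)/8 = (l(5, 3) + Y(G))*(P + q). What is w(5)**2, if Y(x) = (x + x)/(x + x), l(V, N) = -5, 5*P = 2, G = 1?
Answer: 746496/25 ≈ 29860.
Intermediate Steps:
P = 2/5 (P = (1/5)*2 = 2/5 ≈ 0.40000)
Y(x) = 1 (Y(x) = (2*x)/((2*x)) = (2*x)*(1/(2*x)) = 1)
w(q) = 64/5 + 32*q (w(q) = -8*(-5 + 1)*(2/5 + q) = -(-32)*(2/5 + q) = -8*(-8/5 - 4*q) = 64/5 + 32*q)
w(5)**2 = (64/5 + 32*5)**2 = (64/5 + 160)**2 = (864/5)**2 = 746496/25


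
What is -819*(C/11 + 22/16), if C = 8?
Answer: -151515/88 ≈ -1721.8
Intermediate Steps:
-819*(C/11 + 22/16) = -819*(8/11 + 22/16) = -819*(8*(1/11) + 22*(1/16)) = -819*(8/11 + 11/8) = -819*185/88 = -151515/88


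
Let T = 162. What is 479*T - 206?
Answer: 77392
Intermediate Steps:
479*T - 206 = 479*162 - 206 = 77598 - 206 = 77392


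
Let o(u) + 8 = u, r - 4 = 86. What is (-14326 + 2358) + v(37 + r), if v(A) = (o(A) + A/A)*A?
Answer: 3272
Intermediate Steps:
r = 90 (r = 4 + 86 = 90)
o(u) = -8 + u
v(A) = A*(-7 + A) (v(A) = ((-8 + A) + A/A)*A = ((-8 + A) + 1)*A = (-7 + A)*A = A*(-7 + A))
(-14326 + 2358) + v(37 + r) = (-14326 + 2358) + (37 + 90)*(-7 + (37 + 90)) = -11968 + 127*(-7 + 127) = -11968 + 127*120 = -11968 + 15240 = 3272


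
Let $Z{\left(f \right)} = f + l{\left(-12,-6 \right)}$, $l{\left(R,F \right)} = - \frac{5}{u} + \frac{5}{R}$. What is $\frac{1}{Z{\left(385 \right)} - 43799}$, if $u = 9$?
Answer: $- \frac{36}{1562939} \approx -2.3034 \cdot 10^{-5}$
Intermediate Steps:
$l{\left(R,F \right)} = - \frac{5}{9} + \frac{5}{R}$
$Z{\left(f \right)} = - \frac{35}{36} + f$ ($Z{\left(f \right)} = f - \left(\frac{5}{9} - \frac{5}{-12}\right) = f + \left(- \frac{5}{9} + 5 \left(- \frac{1}{12}\right)\right) = f - \frac{35}{36} = - \frac{35}{36} + f$)
$\frac{1}{Z{\left(385 \right)} - 43799} = \frac{1}{\left(- \frac{35}{36} + 385\right) - 43799} = \frac{1}{\frac{13825}{36} - 43799} = \frac{1}{- \frac{1562939}{36}} = - \frac{36}{1562939}$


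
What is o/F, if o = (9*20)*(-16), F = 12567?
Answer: -960/4189 ≈ -0.22917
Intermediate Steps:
o = -2880 (o = 180*(-16) = -2880)
o/F = -2880/12567 = -2880*1/12567 = -960/4189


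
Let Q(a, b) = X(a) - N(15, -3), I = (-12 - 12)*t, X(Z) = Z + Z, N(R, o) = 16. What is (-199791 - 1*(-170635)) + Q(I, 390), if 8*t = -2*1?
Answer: -29160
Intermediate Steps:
X(Z) = 2*Z
t = -¼ (t = (-2*1)/8 = (⅛)*(-2) = -¼ ≈ -0.25000)
I = 6 (I = (-12 - 12)*(-¼) = -24*(-¼) = 6)
Q(a, b) = -16 + 2*a (Q(a, b) = 2*a - 1*16 = 2*a - 16 = -16 + 2*a)
(-199791 - 1*(-170635)) + Q(I, 390) = (-199791 - 1*(-170635)) + (-16 + 2*6) = (-199791 + 170635) + (-16 + 12) = -29156 - 4 = -29160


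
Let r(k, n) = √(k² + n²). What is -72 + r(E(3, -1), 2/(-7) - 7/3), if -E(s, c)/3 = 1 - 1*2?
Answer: -72 + √6994/21 ≈ -68.018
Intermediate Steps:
E(s, c) = 3 (E(s, c) = -3*(1 - 1*2) = -3*(1 - 2) = -3*(-1) = 3)
-72 + r(E(3, -1), 2/(-7) - 7/3) = -72 + √(3² + (2/(-7) - 7/3)²) = -72 + √(9 + (2*(-⅐) - 7*⅓)²) = -72 + √(9 + (-2/7 - 7/3)²) = -72 + √(9 + (-55/21)²) = -72 + √(9 + 3025/441) = -72 + √(6994/441) = -72 + √6994/21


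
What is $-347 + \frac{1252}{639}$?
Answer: $- \frac{220481}{639} \approx -345.04$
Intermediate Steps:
$-347 + \frac{1252}{639} = - \frac{220481}{639}$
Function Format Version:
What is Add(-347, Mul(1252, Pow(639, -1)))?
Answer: Rational(-220481, 639) ≈ -345.04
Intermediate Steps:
Add(-347, Mul(1252, Pow(639, -1))) = Add(-347, Mul(1252, Rational(1, 639))) = Add(-347, Rational(1252, 639)) = Rational(-220481, 639)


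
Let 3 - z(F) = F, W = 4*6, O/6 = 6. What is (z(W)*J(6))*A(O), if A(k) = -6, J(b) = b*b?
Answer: 4536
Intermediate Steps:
J(b) = b²
O = 36 (O = 6*6 = 36)
W = 24
z(F) = 3 - F
(z(W)*J(6))*A(O) = ((3 - 1*24)*6²)*(-6) = ((3 - 24)*36)*(-6) = -21*36*(-6) = -756*(-6) = 4536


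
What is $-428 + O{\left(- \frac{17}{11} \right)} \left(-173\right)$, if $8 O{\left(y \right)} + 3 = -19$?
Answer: $\frac{191}{4} \approx 47.75$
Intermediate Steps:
$O{\left(y \right)} = - \frac{11}{4}$ ($O{\left(y \right)} = - \frac{3}{8} + \frac{1}{8} \left(-19\right) = - \frac{3}{8} - \frac{19}{8} = - \frac{11}{4}$)
$-428 + O{\left(- \frac{17}{11} \right)} \left(-173\right) = -428 - - \frac{1903}{4} = -428 + \frac{1903}{4} = \frac{191}{4}$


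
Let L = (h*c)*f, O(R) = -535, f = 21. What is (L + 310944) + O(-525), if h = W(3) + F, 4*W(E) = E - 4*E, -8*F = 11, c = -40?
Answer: 313454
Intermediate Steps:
F = -11/8 (F = -1/8*11 = -11/8 ≈ -1.3750)
W(E) = -3*E/4 (W(E) = (E - 4*E)/4 = (-3*E)/4 = -3*E/4)
h = -29/8 (h = -3/4*3 - 11/8 = -9/4 - 11/8 = -29/8 ≈ -3.6250)
L = 3045 (L = -29/8*(-40)*21 = 145*21 = 3045)
(L + 310944) + O(-525) = (3045 + 310944) - 535 = 313989 - 535 = 313454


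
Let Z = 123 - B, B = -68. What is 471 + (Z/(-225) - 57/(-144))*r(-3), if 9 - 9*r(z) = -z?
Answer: 2541769/5400 ≈ 470.70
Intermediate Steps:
r(z) = 1 + z/9 (r(z) = 1 - (-1)*z/9 = 1 + z/9)
Z = 191 (Z = 123 - 1*(-68) = 123 + 68 = 191)
471 + (Z/(-225) - 57/(-144))*r(-3) = 471 + (191/(-225) - 57/(-144))*(1 + (⅑)*(-3)) = 471 + (191*(-1/225) - 57*(-1/144))*(1 - ⅓) = 471 + (-191/225 + 19/48)*(⅔) = 471 - 1631/3600*⅔ = 471 - 1631/5400 = 2541769/5400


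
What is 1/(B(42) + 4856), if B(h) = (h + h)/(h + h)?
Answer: 1/4857 ≈ 0.00020589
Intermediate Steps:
B(h) = 1 (B(h) = (2*h)/((2*h)) = (2*h)*(1/(2*h)) = 1)
1/(B(42) + 4856) = 1/(1 + 4856) = 1/4857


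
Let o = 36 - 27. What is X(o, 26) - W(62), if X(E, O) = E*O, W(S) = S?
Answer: 172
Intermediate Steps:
o = 9
X(o, 26) - W(62) = 9*26 - 1*62 = 234 - 62 = 172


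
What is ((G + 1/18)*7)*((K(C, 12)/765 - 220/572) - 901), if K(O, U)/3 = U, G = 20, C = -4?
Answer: -1258418203/9945 ≈ -1.2654e+5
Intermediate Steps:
K(O, U) = 3*U
((G + 1/18)*7)*((K(C, 12)/765 - 220/572) - 901) = ((20 + 1/18)*7)*(((3*12)/765 - 220/572) - 901) = ((20 + 1/18)*7)*((36*(1/765) - 220*1/572) - 901) = ((361/18)*7)*((4/85 - 5/13) - 901) = 2527*(-373/1105 - 901)/18 = (2527/18)*(-995978/1105) = -1258418203/9945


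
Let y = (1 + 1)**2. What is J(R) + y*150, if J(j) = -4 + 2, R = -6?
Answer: 598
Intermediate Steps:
J(j) = -2
y = 4 (y = 2**2 = 4)
J(R) + y*150 = -2 + 4*150 = -2 + 600 = 598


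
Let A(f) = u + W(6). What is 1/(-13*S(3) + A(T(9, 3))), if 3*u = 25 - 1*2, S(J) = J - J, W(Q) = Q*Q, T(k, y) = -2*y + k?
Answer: 3/131 ≈ 0.022901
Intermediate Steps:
T(k, y) = k - 2*y
W(Q) = Q²
S(J) = 0
u = 23/3 (u = (25 - 1*2)/3 = (25 - 2)/3 = (⅓)*23 = 23/3 ≈ 7.6667)
A(f) = 131/3 (A(f) = 23/3 + 6² = 23/3 + 36 = 131/3)
1/(-13*S(3) + A(T(9, 3))) = 1/(-13*0 + 131/3) = 1/(0 + 131/3) = 1/(131/3) = 3/131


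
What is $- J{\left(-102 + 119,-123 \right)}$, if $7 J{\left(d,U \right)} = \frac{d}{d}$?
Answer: $- \frac{1}{7} \approx -0.14286$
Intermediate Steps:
$J{\left(d,U \right)} = \frac{1}{7}$ ($J{\left(d,U \right)} = \frac{d \frac{1}{d}}{7} = \frac{1}{7} \cdot 1 = \frac{1}{7}$)
$- J{\left(-102 + 119,-123 \right)} = \left(-1\right) \frac{1}{7} = - \frac{1}{7}$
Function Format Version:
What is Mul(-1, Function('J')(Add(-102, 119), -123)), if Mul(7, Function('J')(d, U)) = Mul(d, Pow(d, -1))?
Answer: Rational(-1, 7) ≈ -0.14286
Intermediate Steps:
Function('J')(d, U) = Rational(1, 7) (Function('J')(d, U) = Mul(Rational(1, 7), Mul(d, Pow(d, -1))) = Mul(Rational(1, 7), 1) = Rational(1, 7))
Mul(-1, Function('J')(Add(-102, 119), -123)) = Mul(-1, Rational(1, 7)) = Rational(-1, 7)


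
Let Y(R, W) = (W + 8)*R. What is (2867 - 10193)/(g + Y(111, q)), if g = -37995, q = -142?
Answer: 2442/17623 ≈ 0.13857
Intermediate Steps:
Y(R, W) = R*(8 + W) (Y(R, W) = (8 + W)*R = R*(8 + W))
(2867 - 10193)/(g + Y(111, q)) = (2867 - 10193)/(-37995 + 111*(8 - 142)) = -7326/(-37995 + 111*(-134)) = -7326/(-37995 - 14874) = -7326/(-52869) = -7326*(-1/52869) = 2442/17623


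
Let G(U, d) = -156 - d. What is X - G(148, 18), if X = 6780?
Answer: 6954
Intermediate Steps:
X - G(148, 18) = 6780 - (-156 - 1*18) = 6780 - (-156 - 18) = 6780 - 1*(-174) = 6780 + 174 = 6954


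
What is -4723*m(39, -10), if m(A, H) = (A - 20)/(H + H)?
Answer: 89737/20 ≈ 4486.9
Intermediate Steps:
m(A, H) = (-20 + A)/(2*H) (m(A, H) = (-20 + A)/((2*H)) = (-20 + A)*(1/(2*H)) = (-20 + A)/(2*H))
-4723*m(39, -10) = -4723*(-20 + 39)/(2*(-10)) = -4723*(-1)*19/(2*10) = -4723*(-19/20) = 89737/20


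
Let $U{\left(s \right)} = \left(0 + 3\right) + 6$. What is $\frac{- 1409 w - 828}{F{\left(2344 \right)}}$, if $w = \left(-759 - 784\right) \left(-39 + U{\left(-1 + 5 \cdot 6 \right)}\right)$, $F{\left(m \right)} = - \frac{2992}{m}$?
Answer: $\frac{9555233667}{187} \approx 5.1097 \cdot 10^{7}$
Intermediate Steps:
$U{\left(s \right)} = 9$ ($U{\left(s \right)} = 3 + 6 = 9$)
$w = 46290$ ($w = \left(-759 - 784\right) \left(-39 + 9\right) = \left(-1543\right) \left(-30\right) = 46290$)
$\frac{- 1409 w - 828}{F{\left(2344 \right)}} = \frac{\left(-1409\right) 46290 - 828}{\left(-2992\right) \frac{1}{2344}} = \frac{-65222610 - 828}{\left(-2992\right) \frac{1}{2344}} = - \frac{65223438}{- \frac{374}{293}} = \left(-65223438\right) \left(- \frac{293}{374}\right) = \frac{9555233667}{187}$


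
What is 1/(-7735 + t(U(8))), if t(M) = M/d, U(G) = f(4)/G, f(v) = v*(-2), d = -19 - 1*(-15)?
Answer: -4/30939 ≈ -0.00012929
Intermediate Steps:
d = -4 (d = -19 + 15 = -4)
f(v) = -2*v
U(G) = -8/G (U(G) = (-2*4)/G = -8/G)
t(M) = -M/4 (t(M) = M/(-4) = M*(-¼) = -M/4)
1/(-7735 + t(U(8))) = 1/(-7735 - (-2)/8) = 1/(-7735 - ¼*(-1)) = 1/(-7735 + ¼) = 1/(-30939/4) = -4/30939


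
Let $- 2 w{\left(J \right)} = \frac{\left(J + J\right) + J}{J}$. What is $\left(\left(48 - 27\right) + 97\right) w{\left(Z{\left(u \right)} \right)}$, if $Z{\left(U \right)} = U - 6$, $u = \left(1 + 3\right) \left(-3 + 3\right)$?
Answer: $-177$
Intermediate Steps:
$u = 0$ ($u = 4 \cdot 0 = 0$)
$Z{\left(U \right)} = -6 + U$ ($Z{\left(U \right)} = U - 6 = -6 + U$)
$w{\left(J \right)} = - \frac{3}{2}$ ($w{\left(J \right)} = - \frac{\left(\left(J + J\right) + J\right) \frac{1}{J}}{2} = - \frac{\left(2 J + J\right) \frac{1}{J}}{2} = - \frac{3 J \frac{1}{J}}{2} = \left(- \frac{1}{2}\right) 3 = - \frac{3}{2}$)
$\left(\left(48 - 27\right) + 97\right) w{\left(Z{\left(u \right)} \right)} = \left(\left(48 - 27\right) + 97\right) \left(- \frac{3}{2}\right) = \left(21 + 97\right) \left(- \frac{3}{2}\right) = 118 \left(- \frac{3}{2}\right) = -177$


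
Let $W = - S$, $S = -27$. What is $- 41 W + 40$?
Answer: $-1067$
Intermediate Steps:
$W = 27$ ($W = \left(-1\right) \left(-27\right) = 27$)
$- 41 W + 40 = \left(-41\right) 27 + 40 = -1107 + 40 = -1067$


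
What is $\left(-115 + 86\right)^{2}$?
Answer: $841$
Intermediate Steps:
$\left(-115 + 86\right)^{2} = \left(-29\right)^{2} = 841$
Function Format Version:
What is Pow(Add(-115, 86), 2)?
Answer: 841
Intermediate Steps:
Pow(Add(-115, 86), 2) = Pow(-29, 2) = 841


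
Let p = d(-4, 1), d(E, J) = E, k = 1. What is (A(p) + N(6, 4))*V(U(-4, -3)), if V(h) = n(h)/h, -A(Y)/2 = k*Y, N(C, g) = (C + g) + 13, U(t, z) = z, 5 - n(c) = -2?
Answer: -217/3 ≈ -72.333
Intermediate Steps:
n(c) = 7 (n(c) = 5 - 1*(-2) = 5 + 2 = 7)
p = -4
N(C, g) = 13 + C + g
A(Y) = -2*Y
V(h) = 7/h
(A(p) + N(6, 4))*V(U(-4, -3)) = (-2*(-4) + (13 + 6 + 4))*(7/(-3)) = (8 + 23)*(7*(-⅓)) = 31*(-7/3) = -217/3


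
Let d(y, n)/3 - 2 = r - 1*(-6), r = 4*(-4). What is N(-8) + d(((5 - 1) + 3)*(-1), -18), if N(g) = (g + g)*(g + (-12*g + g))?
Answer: -1304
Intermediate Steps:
r = -16
d(y, n) = -24 (d(y, n) = 6 + 3*(-16 - 1*(-6)) = 6 + 3*(-16 + 6) = 6 + 3*(-10) = 6 - 30 = -24)
N(g) = -20*g² (N(g) = (2*g)*(g - 11*g) = (2*g)*(-10*g) = -20*g²)
N(-8) + d(((5 - 1) + 3)*(-1), -18) = -20*(-8)² - 24 = -20*64 - 24 = -1280 - 24 = -1304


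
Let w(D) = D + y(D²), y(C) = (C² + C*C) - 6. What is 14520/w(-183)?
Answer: 4840/747675351 ≈ 6.4734e-6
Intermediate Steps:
y(C) = -6 + 2*C² (y(C) = (C² + C²) - 6 = 2*C² - 6 = -6 + 2*C²)
w(D) = -6 + D + 2*D⁴ (w(D) = D + (-6 + 2*(D²)²) = D + (-6 + 2*D⁴) = -6 + D + 2*D⁴)
14520/w(-183) = 14520/(-6 - 183 + 2*(-183)⁴) = 14520/(-6 - 183 + 2*1121513121) = 14520/(-6 - 183 + 2243026242) = 14520/2243026053 = 14520*(1/2243026053) = 4840/747675351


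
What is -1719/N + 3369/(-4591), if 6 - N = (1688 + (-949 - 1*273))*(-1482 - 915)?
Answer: -419010209/569798192 ≈ -0.73537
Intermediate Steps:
N = 1117008 (N = 6 - (1688 + (-949 - 1*273))*(-1482 - 915) = 6 - (1688 + (-949 - 273))*(-2397) = 6 - (1688 - 1222)*(-2397) = 6 - 466*(-2397) = 6 - 1*(-1117002) = 6 + 1117002 = 1117008)
-1719/N + 3369/(-4591) = -1719/1117008 + 3369/(-4591) = -1719*1/1117008 + 3369*(-1/4591) = -191/124112 - 3369/4591 = -419010209/569798192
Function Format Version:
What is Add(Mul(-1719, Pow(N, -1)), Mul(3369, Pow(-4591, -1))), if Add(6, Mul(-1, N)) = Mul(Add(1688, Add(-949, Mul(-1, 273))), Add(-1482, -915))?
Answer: Rational(-419010209, 569798192) ≈ -0.73537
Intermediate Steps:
N = 1117008 (N = Add(6, Mul(-1, Mul(Add(1688, Add(-949, Mul(-1, 273))), Add(-1482, -915)))) = Add(6, Mul(-1, Mul(Add(1688, Add(-949, -273)), -2397))) = Add(6, Mul(-1, Mul(Add(1688, -1222), -2397))) = Add(6, Mul(-1, Mul(466, -2397))) = Add(6, Mul(-1, -1117002)) = Add(6, 1117002) = 1117008)
Add(Mul(-1719, Pow(N, -1)), Mul(3369, Pow(-4591, -1))) = Add(Mul(-1719, Pow(1117008, -1)), Mul(3369, Pow(-4591, -1))) = Add(Mul(-1719, Rational(1, 1117008)), Mul(3369, Rational(-1, 4591))) = Add(Rational(-191, 124112), Rational(-3369, 4591)) = Rational(-419010209, 569798192)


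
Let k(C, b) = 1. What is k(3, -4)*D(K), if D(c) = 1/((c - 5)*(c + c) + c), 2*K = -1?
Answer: 1/5 ≈ 0.20000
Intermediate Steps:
K = -1/2 (K = (1/2)*(-1) = -1/2 ≈ -0.50000)
D(c) = 1/(c + 2*c*(-5 + c)) (D(c) = 1/((-5 + c)*(2*c) + c) = 1/(2*c*(-5 + c) + c) = 1/(c + 2*c*(-5 + c)))
k(3, -4)*D(K) = 1*(1/((-1/2)*(-9 + 2*(-1/2)))) = 1*(-2/(-9 - 1)) = 1*(-2/(-10)) = 1*(-2*(-1/10)) = 1*(1/5) = 1/5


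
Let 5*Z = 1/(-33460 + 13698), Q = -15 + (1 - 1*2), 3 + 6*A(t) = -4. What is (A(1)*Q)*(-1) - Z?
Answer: -5533357/296430 ≈ -18.667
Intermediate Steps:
A(t) = -7/6 (A(t) = -½ + (⅙)*(-4) = -½ - ⅔ = -7/6)
Q = -16 (Q = -15 + (1 - 2) = -15 - 1 = -16)
Z = -1/98810 (Z = 1/(5*(-33460 + 13698)) = (⅕)/(-19762) = (⅕)*(-1/19762) = -1/98810 ≈ -1.0120e-5)
(A(1)*Q)*(-1) - Z = -7/6*(-16)*(-1) - 1*(-1/98810) = (56/3)*(-1) + 1/98810 = -56/3 + 1/98810 = -5533357/296430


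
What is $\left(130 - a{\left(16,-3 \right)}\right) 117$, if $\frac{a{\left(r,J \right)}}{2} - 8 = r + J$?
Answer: $10296$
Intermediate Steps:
$a{\left(r,J \right)} = 16 + 2 J + 2 r$ ($a{\left(r,J \right)} = 16 + 2 \left(r + J\right) = 16 + 2 \left(J + r\right) = 16 + \left(2 J + 2 r\right) = 16 + 2 J + 2 r$)
$\left(130 - a{\left(16,-3 \right)}\right) 117 = \left(130 - \left(16 + 2 \left(-3\right) + 2 \cdot 16\right)\right) 117 = \left(130 - \left(16 - 6 + 32\right)\right) 117 = \left(130 - 42\right) 117 = 88 \cdot 117 = 10296$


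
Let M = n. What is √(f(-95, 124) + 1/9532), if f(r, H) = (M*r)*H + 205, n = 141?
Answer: I*√37724098893517/4766 ≈ 1288.7*I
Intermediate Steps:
M = 141
f(r, H) = 205 + 141*H*r (f(r, H) = (141*r)*H + 205 = 141*H*r + 205 = 205 + 141*H*r)
√(f(-95, 124) + 1/9532) = √((205 + 141*124*(-95)) + 1/9532) = √((205 - 1660980) + 1/9532) = √(-1660775 + 1/9532) = √(-15830507299/9532) = I*√37724098893517/4766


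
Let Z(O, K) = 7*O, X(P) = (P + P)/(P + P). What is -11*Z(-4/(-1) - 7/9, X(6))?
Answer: -2233/9 ≈ -248.11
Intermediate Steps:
X(P) = 1 (X(P) = (2*P)/((2*P)) = (2*P)*(1/(2*P)) = 1)
-11*Z(-4/(-1) - 7/9, X(6)) = -77*(-4/(-1) - 7/9) = -77*(-4*(-1) - 7*⅑) = -77*(4 - 7/9) = -77*29/9 = -11*203/9 = -2233/9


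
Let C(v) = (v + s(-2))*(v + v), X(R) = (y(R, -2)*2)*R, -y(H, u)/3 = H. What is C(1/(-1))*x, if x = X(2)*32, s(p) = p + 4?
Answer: 1536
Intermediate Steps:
y(H, u) = -3*H
s(p) = 4 + p
X(R) = -6*R² (X(R) = (-3*R*2)*R = (-6*R)*R = -6*R²)
C(v) = 2*v*(2 + v) (C(v) = (v + (4 - 2))*(v + v) = (v + 2)*(2*v) = (2 + v)*(2*v) = 2*v*(2 + v))
x = -768 (x = -6*2²*32 = -6*4*32 = -24*32 = -768)
C(1/(-1))*x = (2*(2 + 1/(-1))/(-1))*(-768) = (2*(-1)*(2 - 1))*(-768) = (2*(-1)*1)*(-768) = -2*(-768) = 1536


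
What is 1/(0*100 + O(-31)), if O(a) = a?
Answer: -1/31 ≈ -0.032258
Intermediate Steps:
1/(0*100 + O(-31)) = 1/(0*100 - 31) = 1/(0 - 31) = 1/(-31) = -1/31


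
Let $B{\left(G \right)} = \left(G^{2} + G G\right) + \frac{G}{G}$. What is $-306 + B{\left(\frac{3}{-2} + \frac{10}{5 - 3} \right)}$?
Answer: $- \frac{561}{2} \approx -280.5$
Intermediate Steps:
$B{\left(G \right)} = 1 + 2 G^{2}$ ($B{\left(G \right)} = \left(G^{2} + G^{2}\right) + 1 = 2 G^{2} + 1 = 1 + 2 G^{2}$)
$-306 + B{\left(\frac{3}{-2} + \frac{10}{5 - 3} \right)} = -306 + \left(1 + 2 \left(\frac{3}{-2} + \frac{10}{5 - 3}\right)^{2}\right) = -306 + \left(1 + 2 \left(3 \left(- \frac{1}{2}\right) + \frac{10}{2}\right)^{2}\right) = -306 + \left(1 + 2 \left(- \frac{3}{2} + 10 \cdot \frac{1}{2}\right)^{2}\right) = -306 + \left(1 + 2 \left(- \frac{3}{2} + 5\right)^{2}\right) = -306 + \left(1 + 2 \left(\frac{7}{2}\right)^{2}\right) = -306 + \left(1 + 2 \cdot \frac{49}{4}\right) = -306 + \left(1 + \frac{49}{2}\right) = -306 + \frac{51}{2} = - \frac{561}{2}$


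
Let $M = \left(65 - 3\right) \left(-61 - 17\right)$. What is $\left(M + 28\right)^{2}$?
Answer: $23116864$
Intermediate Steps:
$M = -4836$ ($M = 62 \left(-78\right) = -4836$)
$\left(M + 28\right)^{2} = \left(-4836 + 28\right)^{2} = \left(-4808\right)^{2} = 23116864$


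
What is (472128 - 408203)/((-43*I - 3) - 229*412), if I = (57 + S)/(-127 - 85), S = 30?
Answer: -13552100/19998671 ≈ -0.67765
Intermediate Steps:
I = -87/212 (I = (57 + 30)/(-127 - 85) = 87/(-212) = 87*(-1/212) = -87/212 ≈ -0.41038)
(472128 - 408203)/((-43*I - 3) - 229*412) = (472128 - 408203)/((-43*(-87/212) - 3) - 229*412) = 63925/((3741/212 - 3) - 94348) = 63925/(3105/212 - 94348) = 63925/(-19998671/212) = 63925*(-212/19998671) = -13552100/19998671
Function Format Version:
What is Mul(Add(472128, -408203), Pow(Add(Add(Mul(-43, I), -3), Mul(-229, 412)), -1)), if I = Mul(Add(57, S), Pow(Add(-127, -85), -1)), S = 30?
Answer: Rational(-13552100, 19998671) ≈ -0.67765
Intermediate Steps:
I = Rational(-87, 212) (I = Mul(Add(57, 30), Pow(Add(-127, -85), -1)) = Mul(87, Pow(-212, -1)) = Mul(87, Rational(-1, 212)) = Rational(-87, 212) ≈ -0.41038)
Mul(Add(472128, -408203), Pow(Add(Add(Mul(-43, I), -3), Mul(-229, 412)), -1)) = Mul(Add(472128, -408203), Pow(Add(Add(Mul(-43, Rational(-87, 212)), -3), Mul(-229, 412)), -1)) = Mul(63925, Pow(Add(Add(Rational(3741, 212), -3), -94348), -1)) = Mul(63925, Pow(Add(Rational(3105, 212), -94348), -1)) = Mul(63925, Pow(Rational(-19998671, 212), -1)) = Mul(63925, Rational(-212, 19998671)) = Rational(-13552100, 19998671)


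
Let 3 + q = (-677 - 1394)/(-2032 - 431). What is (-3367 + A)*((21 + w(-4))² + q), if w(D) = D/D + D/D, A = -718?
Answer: -5300732765/2463 ≈ -2.1521e+6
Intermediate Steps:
q = -5318/2463 (q = -3 + (-677 - 1394)/(-2032 - 431) = -3 - 2071/(-2463) = -3 - 2071*(-1/2463) = -3 + 2071/2463 = -5318/2463 ≈ -2.1592)
w(D) = 2 (w(D) = 1 + 1 = 2)
(-3367 + A)*((21 + w(-4))² + q) = (-3367 - 718)*((21 + 2)² - 5318/2463) = -4085*(23² - 5318/2463) = -4085*(529 - 5318/2463) = -4085*1297609/2463 = -5300732765/2463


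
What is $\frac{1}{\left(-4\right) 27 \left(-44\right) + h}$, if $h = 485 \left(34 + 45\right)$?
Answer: $\frac{1}{43067} \approx 2.322 \cdot 10^{-5}$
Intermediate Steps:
$h = 38315$ ($h = 485 \cdot 79 = 38315$)
$\frac{1}{\left(-4\right) 27 \left(-44\right) + h} = \frac{1}{\left(-4\right) 27 \left(-44\right) + 38315} = \frac{1}{\left(-108\right) \left(-44\right) + 38315} = \frac{1}{4752 + 38315} = \frac{1}{43067}$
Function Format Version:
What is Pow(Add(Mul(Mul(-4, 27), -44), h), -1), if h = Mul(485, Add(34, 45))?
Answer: Rational(1, 43067) ≈ 2.3220e-5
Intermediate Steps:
h = 38315 (h = Mul(485, 79) = 38315)
Pow(Add(Mul(Mul(-4, 27), -44), h), -1) = Pow(Add(Mul(Mul(-4, 27), -44), 38315), -1) = Pow(Add(Mul(-108, -44), 38315), -1) = Pow(Add(4752, 38315), -1) = Pow(43067, -1) = Rational(1, 43067)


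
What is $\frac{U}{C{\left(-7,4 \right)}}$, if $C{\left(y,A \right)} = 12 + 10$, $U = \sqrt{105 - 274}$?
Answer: $\frac{13 i}{22} \approx 0.59091 i$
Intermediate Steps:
$U = 13 i$ ($U = \sqrt{-169} = 13 i \approx 13.0 i$)
$C{\left(y,A \right)} = 22$
$\frac{U}{C{\left(-7,4 \right)}} = \frac{13 i}{22}$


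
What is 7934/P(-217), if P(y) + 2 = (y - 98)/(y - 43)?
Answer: -412568/41 ≈ -10063.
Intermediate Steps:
P(y) = -2 + (-98 + y)/(-43 + y) (P(y) = -2 + (y - 98)/(y - 43) = -2 + (-98 + y)/(-43 + y))
7934/P(-217) = 7934/(((-12 - 1*(-217))/(-43 - 217))) = 7934/(((-12 + 217)/(-260))) = 7934/((-1/260*205)) = 7934/(-41/52) = 7934*(-52/41) = -412568/41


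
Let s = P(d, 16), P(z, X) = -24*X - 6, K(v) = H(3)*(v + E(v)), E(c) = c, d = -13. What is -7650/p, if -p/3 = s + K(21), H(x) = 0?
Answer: -85/13 ≈ -6.5385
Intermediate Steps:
K(v) = 0 (K(v) = 0*(v + v) = 0*(2*v) = 0)
P(z, X) = -6 - 24*X
s = -390 (s = -6 - 24*16 = -6 - 384 = -390)
p = 1170 (p = -3*(-390 + 0) = -3*(-390) = 1170)
-7650/p = -7650/1170 = -7650*1/1170 = -85/13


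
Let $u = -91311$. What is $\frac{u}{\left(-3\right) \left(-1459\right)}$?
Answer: $- \frac{30437}{1459} \approx -20.862$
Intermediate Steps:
$\frac{u}{\left(-3\right) \left(-1459\right)} = - \frac{91311}{\left(-3\right) \left(-1459\right)} = - \frac{91311}{4377} = \left(-91311\right) \frac{1}{4377} = - \frac{30437}{1459}$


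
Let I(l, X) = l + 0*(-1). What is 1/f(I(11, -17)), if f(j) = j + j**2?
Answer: 1/132 ≈ 0.0075758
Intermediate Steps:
I(l, X) = l (I(l, X) = l + 0 = l)
1/f(I(11, -17)) = 1/(11*(1 + 11)) = 1/(11*12) = 1/132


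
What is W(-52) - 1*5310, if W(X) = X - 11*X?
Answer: -4790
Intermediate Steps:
W(X) = -10*X
W(-52) - 1*5310 = -10*(-52) - 1*5310 = 520 - 5310 = -4790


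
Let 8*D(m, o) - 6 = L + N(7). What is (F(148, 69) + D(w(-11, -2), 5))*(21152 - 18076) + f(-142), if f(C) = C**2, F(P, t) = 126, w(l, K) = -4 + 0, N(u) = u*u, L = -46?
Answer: 822401/2 ≈ 4.1120e+5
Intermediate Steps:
N(u) = u**2
w(l, K) = -4
D(m, o) = 9/8 (D(m, o) = 3/4 + (-46 + 7**2)/8 = 3/4 + (-46 + 49)/8 = 3/4 + (1/8)*3 = 3/4 + 3/8 = 9/8)
(F(148, 69) + D(w(-11, -2), 5))*(21152 - 18076) + f(-142) = (126 + 9/8)*(21152 - 18076) + (-142)**2 = (1017/8)*3076 + 20164 = 782073/2 + 20164 = 822401/2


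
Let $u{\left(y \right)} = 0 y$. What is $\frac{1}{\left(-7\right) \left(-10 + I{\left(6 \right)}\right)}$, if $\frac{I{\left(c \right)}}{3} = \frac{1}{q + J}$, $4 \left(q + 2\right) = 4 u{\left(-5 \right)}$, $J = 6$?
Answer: $\frac{4}{259} \approx 0.015444$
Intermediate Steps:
$u{\left(y \right)} = 0$
$q = -2$ ($q = -2 + \frac{4 \cdot 0}{4} = -2 + \frac{1}{4} \cdot 0 = -2 + 0 = -2$)
$I{\left(c \right)} = \frac{3}{4}$ ($I{\left(c \right)} = \frac{3}{-2 + 6} = \frac{3}{4}$)
$\frac{1}{\left(-7\right) \left(-10 + I{\left(6 \right)}\right)} = \frac{1}{\left(-7\right) \left(-10 + \frac{3}{4}\right)} = \frac{1}{\left(-7\right) \left(- \frac{37}{4}\right)} = \frac{1}{\frac{259}{4}} = \frac{4}{259}$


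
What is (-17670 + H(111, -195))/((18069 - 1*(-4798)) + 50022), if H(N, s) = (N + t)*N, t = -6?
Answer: -6015/72889 ≈ -0.082523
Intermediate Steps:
H(N, s) = N*(-6 + N) (H(N, s) = (N - 6)*N = (-6 + N)*N = N*(-6 + N))
(-17670 + H(111, -195))/((18069 - 1*(-4798)) + 50022) = (-17670 + 111*(-6 + 111))/((18069 - 1*(-4798)) + 50022) = (-17670 + 111*105)/((18069 + 4798) + 50022) = (-17670 + 11655)/(22867 + 50022) = -6015/72889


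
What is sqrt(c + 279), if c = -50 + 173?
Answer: sqrt(402) ≈ 20.050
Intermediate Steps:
c = 123
sqrt(c + 279) = sqrt(123 + 279) = sqrt(402)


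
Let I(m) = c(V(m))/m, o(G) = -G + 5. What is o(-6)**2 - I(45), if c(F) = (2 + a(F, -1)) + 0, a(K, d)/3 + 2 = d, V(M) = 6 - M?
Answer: 5452/45 ≈ 121.16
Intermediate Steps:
o(G) = 5 - G
a(K, d) = -6 + 3*d
c(F) = -7 (c(F) = (2 + (-6 + 3*(-1))) + 0 = (2 + (-6 - 3)) + 0 = (2 - 9) + 0 = -7 + 0 = -7)
I(m) = -7/m
o(-6)**2 - I(45) = (5 - 1*(-6))**2 - (-7)/45 = (5 + 6)**2 - (-7)/45 = 11**2 - 1*(-7/45) = 121 + 7/45 = 5452/45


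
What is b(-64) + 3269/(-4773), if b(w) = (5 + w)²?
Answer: 16611544/4773 ≈ 3480.3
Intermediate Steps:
b(-64) + 3269/(-4773) = (5 - 64)² + 3269/(-4773) = (-59)² + 3269*(-1/4773) = 3481 - 3269/4773 = 16611544/4773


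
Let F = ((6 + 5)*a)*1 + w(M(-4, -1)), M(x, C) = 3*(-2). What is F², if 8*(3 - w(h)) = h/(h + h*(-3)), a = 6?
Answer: 1221025/256 ≈ 4769.6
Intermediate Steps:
M(x, C) = -6
w(h) = 49/16 (w(h) = 3 - h/(8*(h + h*(-3))) = 3 - h/(8*(h - 3*h)) = 3 - h/(8*((-2*h))) = 3 - h*(-1/(2*h))/8 = 3 - ⅛*(-½) = 3 + 1/16 = 49/16)
F = 1105/16 (F = ((6 + 5)*6)*1 + 49/16 = (11*6)*1 + 49/16 = 66*1 + 49/16 = 66 + 49/16 = 1105/16 ≈ 69.063)
F² = (1105/16)² = 1221025/256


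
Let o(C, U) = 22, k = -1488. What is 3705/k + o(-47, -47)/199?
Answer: -234853/98704 ≈ -2.3794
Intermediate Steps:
3705/k + o(-47, -47)/199 = 3705/(-1488) + 22/199 = 3705*(-1/1488) + 22*(1/199) = -1235/496 + 22/199 = -234853/98704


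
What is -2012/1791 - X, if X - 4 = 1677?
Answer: -3012683/1791 ≈ -1682.1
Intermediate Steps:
X = 1681 (X = 4 + 1677 = 1681)
-2012/1791 - X = -2012/1791 - 1*1681 = -2012*1/1791 - 1681 = -2012/1791 - 1681 = -3012683/1791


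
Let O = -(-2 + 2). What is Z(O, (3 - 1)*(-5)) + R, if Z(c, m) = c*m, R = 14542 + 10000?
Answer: 24542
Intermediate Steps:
O = 0 (O = -1*0 = 0)
R = 24542
Z(O, (3 - 1)*(-5)) + R = 0*((3 - 1)*(-5)) + 24542 = 0*(2*(-5)) + 24542 = 0*(-10) + 24542 = 0 + 24542 = 24542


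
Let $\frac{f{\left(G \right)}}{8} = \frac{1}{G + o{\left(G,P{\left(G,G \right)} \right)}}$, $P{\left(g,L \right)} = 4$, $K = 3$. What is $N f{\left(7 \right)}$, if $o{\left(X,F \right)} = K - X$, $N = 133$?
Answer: $\frac{1064}{3} \approx 354.67$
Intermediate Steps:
$o{\left(X,F \right)} = 3 - X$
$f{\left(G \right)} = \frac{8}{3}$ ($f{\left(G \right)} = \frac{8}{G - \left(-3 + G\right)} = \frac{8}{3}$)
$N f{\left(7 \right)} = 133 \cdot \frac{8}{3} = \frac{1064}{3}$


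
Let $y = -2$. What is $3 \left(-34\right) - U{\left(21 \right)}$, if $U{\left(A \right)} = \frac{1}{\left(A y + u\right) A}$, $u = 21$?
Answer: $- \frac{44981}{441} \approx -102.0$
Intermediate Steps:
$U{\left(A \right)} = \frac{1}{A \left(21 - 2 A\right)}$ ($U{\left(A \right)} = \frac{1}{\left(A \left(-2\right) + 21\right) A} = \frac{1}{\left(- 2 A + 21\right) A} = \frac{1}{\left(21 - 2 A\right) A} = \frac{1}{A \left(21 - 2 A\right)}$)
$3 \left(-34\right) - U{\left(21 \right)} = 3 \left(-34\right) - \frac{1}{21 \left(21 - 42\right)} = -102 - \frac{1}{21 \left(21 - 42\right)} = -102 - \frac{1}{21 \left(-21\right)} = -102 - \frac{1}{21} \left(- \frac{1}{21}\right) = -102 - - \frac{1}{441} = -102 + \frac{1}{441} = - \frac{44981}{441}$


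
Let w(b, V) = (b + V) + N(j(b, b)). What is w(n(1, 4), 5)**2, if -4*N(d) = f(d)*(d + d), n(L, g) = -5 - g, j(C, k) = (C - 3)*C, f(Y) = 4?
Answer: 48400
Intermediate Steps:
j(C, k) = C*(-3 + C) (j(C, k) = (-3 + C)*C = C*(-3 + C))
N(d) = -2*d (N(d) = -(d + d) = -2*d)
w(b, V) = V + b - 2*b*(-3 + b) (w(b, V) = (b + V) - 2*b*(-3 + b) = (V + b) - 2*b*(-3 + b) = V + b - 2*b*(-3 + b))
w(n(1, 4), 5)**2 = (5 + (-5 - 1*4) - 2*(-5 - 1*4)*(-3 + (-5 - 1*4)))**2 = (5 + (-5 - 4) - 2*(-5 - 4)*(-3 + (-5 - 4)))**2 = (5 - 9 - 2*(-9)*(-3 - 9))**2 = (5 - 9 - 2*(-9)*(-12))**2 = (5 - 9 - 216)**2 = (-220)**2 = 48400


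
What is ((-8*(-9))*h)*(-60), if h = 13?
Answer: -56160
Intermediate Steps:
((-8*(-9))*h)*(-60) = (-8*(-9)*13)*(-60) = (72*13)*(-60) = 936*(-60) = -56160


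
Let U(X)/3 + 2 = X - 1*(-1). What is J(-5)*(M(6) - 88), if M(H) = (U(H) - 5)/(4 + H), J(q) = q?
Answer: 435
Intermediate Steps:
U(X) = -3 + 3*X (U(X) = -6 + 3*(X - 1*(-1)) = -6 + 3*(X + 1) = -6 + 3*(1 + X) = -6 + (3 + 3*X) = -3 + 3*X)
M(H) = (-8 + 3*H)/(4 + H) (M(H) = ((-3 + 3*H) - 5)/(4 + H) = (-8 + 3*H)/(4 + H))
J(-5)*(M(6) - 88) = -5*((-8 + 3*6)/(4 + 6) - 88) = -5*((-8 + 18)/10 - 88) = -5*((1/10)*10 - 88) = -5*(1 - 88) = -5*(-87) = 435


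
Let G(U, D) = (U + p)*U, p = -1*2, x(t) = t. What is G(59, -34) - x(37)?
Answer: 3326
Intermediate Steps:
p = -2
G(U, D) = U*(-2 + U) (G(U, D) = (U - 2)*U = (-2 + U)*U = U*(-2 + U))
G(59, -34) - x(37) = 59*(-2 + 59) - 1*37 = 59*57 - 37 = 3363 - 37 = 3326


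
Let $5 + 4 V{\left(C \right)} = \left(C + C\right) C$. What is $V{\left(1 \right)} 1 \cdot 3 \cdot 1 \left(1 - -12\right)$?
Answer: $- \frac{117}{4} \approx -29.25$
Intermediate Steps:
$V{\left(C \right)} = - \frac{5}{4} + \frac{C^{2}}{2}$ ($V{\left(C \right)} = - \frac{5}{4} + \frac{\left(C + C\right) C}{4} = - \frac{5}{4} + \frac{2 C C}{4} = - \frac{5}{4} + \frac{2 C^{2}}{4} = - \frac{5}{4} + \frac{C^{2}}{2}$)
$V{\left(1 \right)} 1 \cdot 3 \cdot 1 \left(1 - -12\right) = \left(- \frac{5}{4} + \frac{1^{2}}{2}\right) 1 \cdot 3 \cdot 1 \left(1 - -12\right) = \left(- \frac{5}{4} + \frac{1}{2} \cdot 1\right) 3 \cdot 1 \left(1 + 12\right) = \left(- \frac{5}{4} + \frac{1}{2}\right) 3 \cdot 13 = \left(- \frac{3}{4}\right) 3 \cdot 13 = \left(- \frac{9}{4}\right) 13 = - \frac{117}{4}$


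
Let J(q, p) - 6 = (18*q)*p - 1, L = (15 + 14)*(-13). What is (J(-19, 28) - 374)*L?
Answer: 3749265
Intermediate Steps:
L = -377 (L = 29*(-13) = -377)
J(q, p) = 5 + 18*p*q (J(q, p) = 6 + ((18*q)*p - 1) = 6 + (18*p*q - 1) = 6 + (-1 + 18*p*q) = 5 + 18*p*q)
(J(-19, 28) - 374)*L = ((5 + 18*28*(-19)) - 374)*(-377) = ((5 - 9576) - 374)*(-377) = (-9571 - 374)*(-377) = -9945*(-377) = 3749265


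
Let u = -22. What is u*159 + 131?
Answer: -3367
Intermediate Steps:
u*159 + 131 = -22*159 + 131 = -3498 + 131 = -3367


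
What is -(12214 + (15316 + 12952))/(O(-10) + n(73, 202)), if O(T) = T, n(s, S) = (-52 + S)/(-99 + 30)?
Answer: 465543/140 ≈ 3325.3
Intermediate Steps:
n(s, S) = 52/69 - S/69 (n(s, S) = (-52 + S)/(-69) = (-52 + S)*(-1/69) = 52/69 - S/69)
-(12214 + (15316 + 12952))/(O(-10) + n(73, 202)) = -(12214 + (15316 + 12952))/(-10 + (52/69 - 1/69*202)) = -(12214 + 28268)/(-10 + (52/69 - 202/69)) = -40482/(-10 - 50/23) = -40482/(-280/23) = -40482*(-23)/280 = -1*(-465543/140) = 465543/140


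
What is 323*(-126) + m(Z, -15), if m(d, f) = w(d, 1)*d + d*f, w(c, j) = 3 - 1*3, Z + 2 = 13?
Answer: -40863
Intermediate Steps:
Z = 11 (Z = -2 + 13 = 11)
w(c, j) = 0 (w(c, j) = 3 - 3 = 0)
m(d, f) = d*f (m(d, f) = 0*d + d*f = 0 + d*f = d*f)
323*(-126) + m(Z, -15) = 323*(-126) + 11*(-15) = -40698 - 165 = -40863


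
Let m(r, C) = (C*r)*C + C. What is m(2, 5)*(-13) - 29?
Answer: -744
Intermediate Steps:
m(r, C) = C + r*C**2 (m(r, C) = r*C**2 + C = C + r*C**2)
m(2, 5)*(-13) - 29 = (5*(1 + 5*2))*(-13) - 29 = (5*(1 + 10))*(-13) - 29 = (5*11)*(-13) - 29 = 55*(-13) - 29 = -715 - 29 = -744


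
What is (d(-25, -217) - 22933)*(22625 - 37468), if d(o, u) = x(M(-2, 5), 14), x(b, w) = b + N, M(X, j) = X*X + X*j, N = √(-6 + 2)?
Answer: 340483577 - 29686*I ≈ 3.4048e+8 - 29686.0*I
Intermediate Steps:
N = 2*I (N = √(-4) = 2*I ≈ 2.0*I)
M(X, j) = X² + X*j
x(b, w) = b + 2*I
d(o, u) = -6 + 2*I (d(o, u) = -2*(-2 + 5) + 2*I = -2*3 + 2*I = -6 + 2*I)
(d(-25, -217) - 22933)*(22625 - 37468) = ((-6 + 2*I) - 22933)*(22625 - 37468) = (-22939 + 2*I)*(-14843) = 340483577 - 29686*I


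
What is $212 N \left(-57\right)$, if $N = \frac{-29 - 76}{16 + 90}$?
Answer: $11970$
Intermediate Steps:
$N = - \frac{105}{106} \approx -0.99057$
$212 N \left(-57\right) = 212 \left(- \frac{105}{106}\right) \left(-57\right) = \left(-210\right) \left(-57\right) = 11970$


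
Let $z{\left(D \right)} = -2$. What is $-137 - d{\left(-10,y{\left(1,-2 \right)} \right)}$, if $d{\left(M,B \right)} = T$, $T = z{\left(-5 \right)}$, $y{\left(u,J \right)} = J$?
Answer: $-135$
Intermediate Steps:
$T = -2$
$d{\left(M,B \right)} = -2$
$-137 - d{\left(-10,y{\left(1,-2 \right)} \right)} = -137 - -2 = -137 + 2 = -135$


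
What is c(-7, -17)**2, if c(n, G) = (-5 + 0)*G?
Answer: 7225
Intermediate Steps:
c(n, G) = -5*G
c(-7, -17)**2 = (-5*(-17))**2 = 85**2 = 7225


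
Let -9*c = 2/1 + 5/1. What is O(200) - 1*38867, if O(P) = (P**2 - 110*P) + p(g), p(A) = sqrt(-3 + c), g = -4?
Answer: -20867 + I*sqrt(34)/3 ≈ -20867.0 + 1.9437*I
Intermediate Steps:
c = -7/9 (c = -(2/1 + 5/1)/9 = -(2*1 + 5*1)/9 = -(2 + 5)/9 = -1/9*7 = -7/9 ≈ -0.77778)
p(A) = I*sqrt(34)/3 (p(A) = sqrt(-3 - 7/9) = sqrt(-34/9) = I*sqrt(34)/3)
O(P) = P**2 - 110*P + I*sqrt(34)/3 (O(P) = (P**2 - 110*P) + I*sqrt(34)/3 = P**2 - 110*P + I*sqrt(34)/3)
O(200) - 1*38867 = (200**2 - 110*200 + I*sqrt(34)/3) - 1*38867 = (40000 - 22000 + I*sqrt(34)/3) - 38867 = (18000 + I*sqrt(34)/3) - 38867 = -20867 + I*sqrt(34)/3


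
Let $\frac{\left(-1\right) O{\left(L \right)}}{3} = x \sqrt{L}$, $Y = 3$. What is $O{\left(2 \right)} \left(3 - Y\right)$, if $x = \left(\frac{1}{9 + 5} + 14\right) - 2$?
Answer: $0$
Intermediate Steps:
$x = \frac{169}{14}$ ($x = \left(\frac{1}{14} + 14\right) - 2 = \frac{197}{14} - 2 = \frac{169}{14} \approx 12.071$)
$O{\left(L \right)} = - \frac{507 \sqrt{L}}{14}$ ($O{\left(L \right)} = - 3 \frac{169 \sqrt{L}}{14} = - \frac{507 \sqrt{L}}{14}$)
$O{\left(2 \right)} \left(3 - Y\right) = - \frac{507 \sqrt{2}}{14} \left(3 - 3\right) = - \frac{507 \sqrt{2}}{14} \cdot 0 = 0$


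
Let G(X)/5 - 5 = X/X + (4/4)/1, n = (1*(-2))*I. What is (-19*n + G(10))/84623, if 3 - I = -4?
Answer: 43/12089 ≈ 0.0035570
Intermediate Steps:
I = 7 (I = 3 - 1*(-4) = 3 + 4 = 7)
n = -14 (n = (1*(-2))*7 = -2*7 = -14)
G(X) = 35 (G(X) = 25 + 5*(X/X + (4/4)/1) = 25 + 5*(1 + (4*(¼))*1) = 25 + 5*(1 + 1*1) = 25 + 5*(1 + 1) = 25 + 5*2 = 25 + 10 = 35)
(-19*n + G(10))/84623 = (-19*(-14) + 35)/84623 = (266 + 35)*(1/84623) = 301*(1/84623) = 43/12089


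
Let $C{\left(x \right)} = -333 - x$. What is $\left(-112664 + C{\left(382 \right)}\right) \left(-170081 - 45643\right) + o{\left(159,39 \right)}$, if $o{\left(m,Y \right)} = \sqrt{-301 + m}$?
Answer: $24458571396 + i \sqrt{142} \approx 2.4459 \cdot 10^{10} + 11.916 i$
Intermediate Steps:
$\left(-112664 + C{\left(382 \right)}\right) \left(-170081 - 45643\right) + o{\left(159,39 \right)} = \left(-112664 - 715\right) \left(-170081 - 45643\right) + \sqrt{-301 + 159} = \left(-112664 - 715\right) \left(-215724\right) + \sqrt{-142} = \left(-112664 - 715\right) \left(-215724\right) + i \sqrt{142} = \left(-113379\right) \left(-215724\right) + i \sqrt{142} = 24458571396 + i \sqrt{142}$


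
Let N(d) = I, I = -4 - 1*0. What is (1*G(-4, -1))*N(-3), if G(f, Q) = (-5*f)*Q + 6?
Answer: 56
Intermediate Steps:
G(f, Q) = 6 - 5*Q*f (G(f, Q) = -5*Q*f + 6 = 6 - 5*Q*f)
I = -4 (I = -4 + 0 = -4)
N(d) = -4
(1*G(-4, -1))*N(-3) = (1*(6 - 5*(-1)*(-4)))*(-4) = (1*(6 - 20))*(-4) = (1*(-14))*(-4) = -14*(-4) = 56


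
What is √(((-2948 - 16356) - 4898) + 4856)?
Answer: I*√19346 ≈ 139.09*I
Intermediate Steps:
√(((-2948 - 16356) - 4898) + 4856) = √((-19304 - 4898) + 4856) = √(-24202 + 4856) = √(-19346) = I*√19346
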